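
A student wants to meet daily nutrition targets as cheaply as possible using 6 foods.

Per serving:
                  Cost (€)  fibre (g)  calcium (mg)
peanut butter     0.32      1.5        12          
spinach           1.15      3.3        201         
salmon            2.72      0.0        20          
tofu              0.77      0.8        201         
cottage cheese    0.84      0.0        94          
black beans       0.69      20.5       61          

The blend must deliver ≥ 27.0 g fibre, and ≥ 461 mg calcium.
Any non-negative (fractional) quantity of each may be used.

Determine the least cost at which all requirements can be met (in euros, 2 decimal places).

Let x1 = servings of peanut butter, x2 = servings of spinach, x3 = servings of salmon, x4 = servings of tofu, x5 = servings of cottage cheese, x6 = servings of black beans.
min 0.32x1 + 1.15x2 + 2.72x3 + 0.77x4 + 0.84x5 + 0.69x6 with:
  1.5x1 + 3.3x2 + 0.8x4 + 20.5x6 ≥ 27   (fibre)
  12x1 + 201x2 + 20x3 + 201x4 + 94x5 + 61x6 ≥ 461   (calcium)
  x1, x2, x3, x4, x5, x6 ≥ 0.
The cheapest feasible vertex uses only tofu, black beans; peanut butter, spinach, salmon, cottage cheese are not used. There the fibre and calcium constraints are tight.
That vertex is x4 = 1.917, x6 = 1.242.
Hence cost = 0.77·1.917 + 0.69·1.242 = €2.3331.

€2.33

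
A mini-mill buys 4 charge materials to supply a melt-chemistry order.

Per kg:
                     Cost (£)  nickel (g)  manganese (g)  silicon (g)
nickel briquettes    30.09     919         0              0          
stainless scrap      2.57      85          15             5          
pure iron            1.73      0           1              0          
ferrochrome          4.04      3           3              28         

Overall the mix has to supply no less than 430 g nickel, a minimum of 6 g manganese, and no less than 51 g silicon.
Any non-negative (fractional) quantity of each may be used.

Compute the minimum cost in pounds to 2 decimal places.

£16.65

Let x1 = kg of nickel briquettes, x2 = kg of stainless scrap, x3 = kg of pure iron, x4 = kg of ferrochrome.
Minimise 30.09x1 + 2.57x2 + 1.73x3 + 4.04x4 s.t.:
  919x1 + 85x2 + 3x4 ≥ 430   (nickel)
  15x2 + 1x3 + 3x4 ≥ 6   (manganese)
  5x2 + 28x4 ≥ 51   (silicon)
  x1, x2, x3, x4 ≥ 0.
The cheapest feasible vertex uses only stainless scrap, ferrochrome; nickel briquettes, pure iron are not used. The nickel and silicon requirements are met with equality.
Solving gives x2 = 5.026, x4 = 0.9239.
Hence cost = 2.57·5.026 + 4.04·0.9239 = £16.6494.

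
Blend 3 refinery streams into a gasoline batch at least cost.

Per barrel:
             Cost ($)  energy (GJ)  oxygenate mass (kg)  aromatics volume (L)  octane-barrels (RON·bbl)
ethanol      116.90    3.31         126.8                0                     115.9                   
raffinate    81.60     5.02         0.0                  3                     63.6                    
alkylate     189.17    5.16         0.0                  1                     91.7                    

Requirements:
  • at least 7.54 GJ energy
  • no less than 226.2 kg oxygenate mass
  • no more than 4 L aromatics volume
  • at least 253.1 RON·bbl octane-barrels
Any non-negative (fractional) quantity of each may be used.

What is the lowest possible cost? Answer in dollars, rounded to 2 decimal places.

$256.98

Let x1 = barrels of ethanol, x2 = barrels of raffinate, x3 = barrels of alkylate.
Minimise 116.9x1 + 81.6x2 + 189.17x3 subject to:
  3.31x1 + 5.02x2 + 5.16x3 ≥ 7.54   (energy)
  126.8x1 ≥ 226.2   (oxygenate mass)
  3x2 + 1x3 ≤ 4   (aromatics volume)
  115.9x1 + 63.6x2 + 91.7x3 ≥ 253.1   (octane-barrels)
  x1, x2, x3 ≥ 0.
The minimum-cost mix takes nothing from alkylate — only ethanol, raffinate. There the energy and octane-barrels constraints are tight.
Solving gives x1 = 2.1304, x2 = 0.097293.
Objective = 116.9·2.1304 + 81.6·0.097293 = 256.9829.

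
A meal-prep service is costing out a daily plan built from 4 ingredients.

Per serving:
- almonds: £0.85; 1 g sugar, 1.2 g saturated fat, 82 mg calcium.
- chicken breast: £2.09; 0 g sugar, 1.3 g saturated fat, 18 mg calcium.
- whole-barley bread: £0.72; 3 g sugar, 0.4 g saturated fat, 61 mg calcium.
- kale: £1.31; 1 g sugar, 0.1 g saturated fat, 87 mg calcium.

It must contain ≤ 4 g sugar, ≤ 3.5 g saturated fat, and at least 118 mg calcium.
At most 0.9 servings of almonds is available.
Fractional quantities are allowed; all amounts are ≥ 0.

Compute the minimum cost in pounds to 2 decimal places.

This is a linear program. Let x1 = servings of almonds, x2 = servings of chicken breast, x3 = servings of whole-barley bread, x4 = servings of kale.
Minimize 0.85x1 + 2.09x2 + 0.72x3 + 1.31x4 s.t.:
  1x1 + 3x3 + 1x4 ≤ 4   (sugar)
  1.2x1 + 1.3x2 + 0.4x3 + 0.1x4 ≤ 3.5   (saturated fat)
  82x1 + 18x2 + 61x3 + 87x4 ≥ 118   (calcium)
  x1 ≤ 0.9
  x1, x2, x3, x4 ≥ 0.
The optimal basis is {almonds, whole-barley bread}; chicken breast, kale drop out. Binding constraints: calcium and the almonds cap.
Solving gives x1 = 0.9, x3 = 0.7246.
Cost = 0.85·0.9 + 0.72·0.7246 = 1.2867.

£1.29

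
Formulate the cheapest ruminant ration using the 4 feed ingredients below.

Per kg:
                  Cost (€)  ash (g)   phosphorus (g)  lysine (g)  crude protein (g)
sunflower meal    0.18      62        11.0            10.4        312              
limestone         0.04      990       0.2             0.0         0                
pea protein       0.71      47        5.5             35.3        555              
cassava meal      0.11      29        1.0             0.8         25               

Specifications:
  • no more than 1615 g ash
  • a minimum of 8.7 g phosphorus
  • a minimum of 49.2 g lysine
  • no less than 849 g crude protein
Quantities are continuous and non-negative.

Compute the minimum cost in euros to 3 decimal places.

€0.852

Treat it as an LP. Let x1 = kg of sunflower meal, x2 = kg of limestone, x3 = kg of pea protein, x4 = kg of cassava meal.
Minimize 0.18x1 + 0.04x2 + 0.71x3 + 0.11x4 with:
  62x1 + 990x2 + 47x3 + 29x4 ≤ 1615   (ash)
  11x1 + 0.2x2 + 5.5x3 + 1x4 ≥ 8.7   (phosphorus)
  10.4x1 + 35.3x3 + 0.8x4 ≥ 49.2   (lysine)
  312x1 + 555x3 + 25x4 ≥ 849   (crude protein)
  x1, x2, x3, x4 ≥ 0.
The cheapest feasible vertex uses only sunflower meal; limestone, pea protein, cassava meal are not used. There the lysine constraint is tight.
Solving gives x1 = 4.731.
Cost = 0.18·4.731 = 0.85158.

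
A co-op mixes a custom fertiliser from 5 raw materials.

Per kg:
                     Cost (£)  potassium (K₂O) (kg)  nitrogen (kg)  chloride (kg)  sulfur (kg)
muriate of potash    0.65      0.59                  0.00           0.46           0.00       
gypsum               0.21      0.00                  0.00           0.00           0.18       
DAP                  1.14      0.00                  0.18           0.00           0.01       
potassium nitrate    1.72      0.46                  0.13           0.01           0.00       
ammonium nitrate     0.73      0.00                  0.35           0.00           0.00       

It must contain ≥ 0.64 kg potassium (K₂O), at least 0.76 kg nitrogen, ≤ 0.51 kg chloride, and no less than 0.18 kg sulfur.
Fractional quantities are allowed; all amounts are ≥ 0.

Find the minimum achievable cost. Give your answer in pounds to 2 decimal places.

£2.50

Set it up as a linear program. Let x1 = kg of muriate of potash, x2 = kg of gypsum, x3 = kg of DAP, x4 = kg of potassium nitrate, x5 = kg of ammonium nitrate.
Minimise 0.65x1 + 0.21x2 + 1.14x3 + 1.72x4 + 0.73x5 s.t.:
  0.59x1 + 0.46x4 ≥ 0.64   (potassium (K₂O))
  0.18x3 + 0.13x4 + 0.35x5 ≥ 0.76   (nitrogen)
  0.46x1 + 0.01x4 ≤ 0.51   (chloride)
  0.18x2 + 0.01x3 ≥ 0.18   (sulfur)
  x1, x2, x3, x4, x5 ≥ 0.
The minimum-cost mix takes nothing from DAP, potassium nitrate — only muriate of potash, gypsum, ammonium nitrate. The potassium (K₂O), nitrogen, sulfur requirements are met with equality.
Optimal quantities: muriate of potash = 1.085 kg, gypsum = 1 kg, ammonium nitrate = 2.171 kg.
Cost = 0.65·1.085 + 0.21·1 + 0.73·2.171 = 2.5001.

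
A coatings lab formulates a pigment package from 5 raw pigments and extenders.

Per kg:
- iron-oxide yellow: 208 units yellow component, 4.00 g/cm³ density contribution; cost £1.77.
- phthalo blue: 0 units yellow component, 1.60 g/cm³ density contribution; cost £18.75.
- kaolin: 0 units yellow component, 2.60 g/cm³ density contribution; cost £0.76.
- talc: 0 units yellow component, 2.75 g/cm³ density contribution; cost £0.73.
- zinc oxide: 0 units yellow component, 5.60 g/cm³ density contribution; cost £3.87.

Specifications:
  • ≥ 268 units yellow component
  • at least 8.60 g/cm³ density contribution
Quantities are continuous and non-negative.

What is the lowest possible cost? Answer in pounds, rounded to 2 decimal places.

Set it up as a linear program. Let x1 = kg of iron-oxide yellow, x2 = kg of phthalo blue, x3 = kg of kaolin, x4 = kg of talc, x5 = kg of zinc oxide.
min 1.77x1 + 18.75x2 + 0.76x3 + 0.73x4 + 3.87x5 s.t.:
  208x1 ≥ 268   (yellow component)
  4x1 + 1.6x2 + 2.6x3 + 2.75x4 + 5.6x5 ≥ 8.6   (density contribution)
  x1, x2, x3, x4, x5 ≥ 0.
The optimal basis is {iron-oxide yellow, talc}; phthalo blue, kaolin, zinc oxide drop out. The yellow component and density contribution requirements are met with equality.
Solving gives x1 = 1.2885, x4 = 1.2531.
Cost = 1.77·1.2885 + 0.73·1.2531 = 3.1954.

£3.20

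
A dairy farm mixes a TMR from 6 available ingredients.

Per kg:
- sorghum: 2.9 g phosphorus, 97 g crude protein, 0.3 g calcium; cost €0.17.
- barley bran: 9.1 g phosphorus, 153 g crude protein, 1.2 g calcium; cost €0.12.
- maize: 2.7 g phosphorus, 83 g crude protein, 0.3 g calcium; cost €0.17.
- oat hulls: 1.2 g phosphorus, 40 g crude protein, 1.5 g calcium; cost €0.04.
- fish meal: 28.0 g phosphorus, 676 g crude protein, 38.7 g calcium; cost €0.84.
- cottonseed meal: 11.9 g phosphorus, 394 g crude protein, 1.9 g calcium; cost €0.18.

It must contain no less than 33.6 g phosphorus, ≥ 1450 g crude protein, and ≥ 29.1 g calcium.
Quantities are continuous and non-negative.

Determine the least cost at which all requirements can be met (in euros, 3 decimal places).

€0.994

Let x1 = kg of sorghum, x2 = kg of barley bran, x3 = kg of maize, x4 = kg of oat hulls, x5 = kg of fish meal, x6 = kg of cottonseed meal.
min 0.17x1 + 0.12x2 + 0.17x3 + 0.04x4 + 0.84x5 + 0.18x6 s.t.:
  2.9x1 + 9.1x2 + 2.7x3 + 1.2x4 + 28x5 + 11.9x6 ≥ 33.6   (phosphorus)
  97x1 + 153x2 + 83x3 + 40x4 + 676x5 + 394x6 ≥ 1450   (crude protein)
  0.3x1 + 1.2x2 + 0.3x3 + 1.5x4 + 38.7x5 + 1.9x6 ≥ 29.1   (calcium)
  x1, x2, x3, x4, x5, x6 ≥ 0.
The optimal basis is {fish meal, cottonseed meal}; sorghum, barley bran, maize, oat hulls drop out. The crude protein and calcium requirements are met with equality.
That vertex is x5 = 0.6238, x6 = 2.61.
Hence cost = 0.84·0.6238 + 0.18·2.61 = €0.99379.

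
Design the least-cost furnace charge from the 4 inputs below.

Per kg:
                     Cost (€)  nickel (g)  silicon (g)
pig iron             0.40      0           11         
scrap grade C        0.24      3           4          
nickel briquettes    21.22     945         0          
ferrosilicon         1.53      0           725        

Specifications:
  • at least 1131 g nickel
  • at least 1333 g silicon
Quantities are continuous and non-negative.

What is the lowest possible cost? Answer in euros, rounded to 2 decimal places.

Let x1 = kg of pig iron, x2 = kg of scrap grade C, x3 = kg of nickel briquettes, x4 = kg of ferrosilicon.
min 0.4x1 + 0.24x2 + 21.22x3 + 1.53x4 with:
  3x2 + 945x3 ≥ 1131   (nickel)
  11x1 + 4x2 + 725x4 ≥ 1333   (silicon)
  x1, x2, x3, x4 ≥ 0.
The optimal basis is {nickel briquettes, ferrosilicon}; pig iron, scrap grade C drop out. The nickel and silicon requirements are met with equality.
That vertex is x3 = 1.197, x4 = 1.839.
Hence cost = 21.22·1.197 + 1.53·1.839 = €28.2140.

€28.21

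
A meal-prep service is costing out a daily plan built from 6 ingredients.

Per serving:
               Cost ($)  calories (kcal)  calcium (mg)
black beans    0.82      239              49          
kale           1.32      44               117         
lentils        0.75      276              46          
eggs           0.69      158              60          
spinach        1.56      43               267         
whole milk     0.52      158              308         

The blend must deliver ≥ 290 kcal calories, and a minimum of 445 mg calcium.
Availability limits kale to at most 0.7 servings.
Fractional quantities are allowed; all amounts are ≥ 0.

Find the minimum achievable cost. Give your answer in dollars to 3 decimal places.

Treat it as an LP. Let x1 = servings of black beans, x2 = servings of kale, x3 = servings of lentils, x4 = servings of eggs, x5 = servings of spinach, x6 = servings of whole milk.
min 0.82x1 + 1.32x2 + 0.75x3 + 0.69x4 + 1.56x5 + 0.52x6 s.t.:
  239x1 + 44x2 + 276x3 + 158x4 + 43x5 + 158x6 ≥ 290   (calories)
  49x1 + 117x2 + 46x3 + 60x4 + 267x5 + 308x6 ≥ 445   (calcium)
  x2 ≤ 0.7
  x1, x2, x3, x4, x5, x6 ≥ 0.
The cheapest feasible vertex uses only lentils, whole milk; black beans, kale, eggs, spinach are not used. There the calories and calcium constraints are tight.
Optimal quantities: lentils = 0.2445 servings, whole milk = 1.408 servings.
Objective = 0.75·0.2445 + 0.52·1.408 = 0.91554.

$0.916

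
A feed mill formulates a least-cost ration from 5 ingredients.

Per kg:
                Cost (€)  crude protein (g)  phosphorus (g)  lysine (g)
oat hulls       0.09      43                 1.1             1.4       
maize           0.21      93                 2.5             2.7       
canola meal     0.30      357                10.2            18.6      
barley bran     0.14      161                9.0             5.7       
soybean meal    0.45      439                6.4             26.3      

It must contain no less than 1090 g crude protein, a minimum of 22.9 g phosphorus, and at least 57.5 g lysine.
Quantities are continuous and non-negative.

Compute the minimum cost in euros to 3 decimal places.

€0.927

This is a linear program. Let x1 = kg of oat hulls, x2 = kg of maize, x3 = kg of canola meal, x4 = kg of barley bran, x5 = kg of soybean meal.
min 0.09x1 + 0.21x2 + 0.3x3 + 0.14x4 + 0.45x5 s.t.:
  43x1 + 93x2 + 357x3 + 161x4 + 439x5 ≥ 1090   (crude protein)
  1.1x1 + 2.5x2 + 10.2x3 + 9x4 + 6.4x5 ≥ 22.9   (phosphorus)
  1.4x1 + 2.7x2 + 18.6x3 + 5.7x4 + 26.3x5 ≥ 57.5   (lysine)
  x1, x2, x3, x4, x5 ≥ 0.
The cheapest feasible vertex uses only canola meal; oat hulls, maize, barley bran, soybean meal are not used. The lysine requirement is met with equality.
Optimal quantities: canola meal = 3.091 kg.
Objective = 0.3·3.091 = 0.92730.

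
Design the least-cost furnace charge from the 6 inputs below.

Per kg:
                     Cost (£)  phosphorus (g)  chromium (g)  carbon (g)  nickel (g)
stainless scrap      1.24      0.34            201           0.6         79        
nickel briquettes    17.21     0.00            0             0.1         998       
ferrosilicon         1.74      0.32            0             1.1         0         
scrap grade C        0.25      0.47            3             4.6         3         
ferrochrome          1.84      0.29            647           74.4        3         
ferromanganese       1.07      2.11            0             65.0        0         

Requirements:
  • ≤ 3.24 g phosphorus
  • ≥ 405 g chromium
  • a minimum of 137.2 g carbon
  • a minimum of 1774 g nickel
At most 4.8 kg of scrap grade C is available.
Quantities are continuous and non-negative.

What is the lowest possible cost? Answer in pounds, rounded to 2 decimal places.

Let x1 = kg of stainless scrap, x2 = kg of nickel briquettes, x3 = kg of ferrosilicon, x4 = kg of scrap grade C, x5 = kg of ferrochrome, x6 = kg of ferromanganese.
min 1.24x1 + 17.21x2 + 1.74x3 + 0.25x4 + 1.84x5 + 1.07x6 s.t.:
  0.34x1 + 0.32x3 + 0.47x4 + 0.29x5 + 2.11x6 ≤ 3.24   (phosphorus)
  201x1 + 3x4 + 647x5 ≥ 405   (chromium)
  0.6x1 + 0.1x2 + 1.1x3 + 4.6x4 + 74.4x5 + 65x6 ≥ 137.2   (carbon)
  79x1 + 998x2 + 3x4 + 3x5 ≥ 1774   (nickel)
  x4 ≤ 4.8
  x1, x2, x3, x4, x5, x6 ≥ 0.
The minimum-cost mix takes nothing from ferrosilicon, scrap grade C, ferromanganese — only stainless scrap, nickel briquettes, ferrochrome. There the phosphorus, carbon, nickel constraints are tight.
Solving gives x1 = 8.013, x2 = 1.138, x5 = 1.778.
Cost = 1.24·8.013 + 17.21·1.138 + 1.84·1.778 = 32.7926.

£32.79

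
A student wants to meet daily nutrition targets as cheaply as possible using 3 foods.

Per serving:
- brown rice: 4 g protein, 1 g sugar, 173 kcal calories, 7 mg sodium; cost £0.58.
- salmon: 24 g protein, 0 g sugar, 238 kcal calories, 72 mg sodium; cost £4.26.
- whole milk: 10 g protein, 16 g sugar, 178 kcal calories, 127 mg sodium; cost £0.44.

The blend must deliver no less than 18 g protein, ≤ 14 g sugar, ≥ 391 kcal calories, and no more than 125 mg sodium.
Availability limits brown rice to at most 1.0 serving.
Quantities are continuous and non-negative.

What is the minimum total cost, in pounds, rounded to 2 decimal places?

£2.53

This is a linear program. Let x1 = servings of brown rice, x2 = servings of salmon, x3 = servings of whole milk.
Minimize 0.58x1 + 4.26x2 + 0.44x3 with:
  4x1 + 24x2 + 10x3 ≥ 18   (protein)
  1x1 + 16x3 ≤ 14   (sugar)
  173x1 + 238x2 + 178x3 ≥ 391   (calories)
  7x1 + 72x2 + 127x3 ≤ 125   (sodium)
  x1 ≤ 1
  x1, x2, x3 ≥ 0.
The optimal mix uses every input. There the calories, sodium, the brown rice cap constraints are tight.
Solving gives x1 = 1, x2 = 0.3838, x3 = 0.7115.
Objective = 0.58·1 + 4.26·0.3838 + 0.44·0.7115 = 2.5280.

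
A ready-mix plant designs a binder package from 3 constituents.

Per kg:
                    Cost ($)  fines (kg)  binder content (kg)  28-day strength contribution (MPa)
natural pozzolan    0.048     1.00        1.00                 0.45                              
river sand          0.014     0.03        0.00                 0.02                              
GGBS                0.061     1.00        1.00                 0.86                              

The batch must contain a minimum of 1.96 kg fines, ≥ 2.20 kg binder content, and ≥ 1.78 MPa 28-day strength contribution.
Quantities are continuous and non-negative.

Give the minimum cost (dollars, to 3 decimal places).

$0.131

Set it up as a linear program. Let x1 = kg of natural pozzolan, x2 = kg of river sand, x3 = kg of GGBS.
min 0.048x1 + 0.014x2 + 0.061x3 s.t.:
  1x1 + 0.03x2 + 1x3 ≥ 1.96   (fines)
  1x1 + 1x3 ≥ 2.2   (binder content)
  0.45x1 + 0.02x2 + 0.86x3 ≥ 1.78   (28-day strength contribution)
  x1, x2, x3 ≥ 0.
At the optimum only natural pozzolan, GGBS are positive (river sand = 0). The binder content and 28-day strength contribution requirements are met with equality.
So natural pozzolan = 0.2732 kg, GGBS = 1.927 kg.
Cost = 0.048·0.2732 + 0.061·1.927 = 0.13066.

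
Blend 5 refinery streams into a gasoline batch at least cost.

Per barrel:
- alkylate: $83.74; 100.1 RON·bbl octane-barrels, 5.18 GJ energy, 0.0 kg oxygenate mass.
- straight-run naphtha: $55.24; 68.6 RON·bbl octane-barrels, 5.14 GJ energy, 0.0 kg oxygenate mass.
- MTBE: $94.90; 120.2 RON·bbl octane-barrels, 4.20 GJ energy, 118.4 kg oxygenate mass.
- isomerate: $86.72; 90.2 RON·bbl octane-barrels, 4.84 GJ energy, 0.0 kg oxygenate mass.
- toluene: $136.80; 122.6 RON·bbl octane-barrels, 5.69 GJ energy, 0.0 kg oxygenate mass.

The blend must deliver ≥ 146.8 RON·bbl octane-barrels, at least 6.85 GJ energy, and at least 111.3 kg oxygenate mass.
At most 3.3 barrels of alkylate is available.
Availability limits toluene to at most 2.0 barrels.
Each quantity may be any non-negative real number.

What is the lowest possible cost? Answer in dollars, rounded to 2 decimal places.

Let x1 = barrels of alkylate, x2 = barrels of straight-run naphtha, x3 = barrels of MTBE, x4 = barrels of isomerate, x5 = barrels of toluene.
Minimize 83.74x1 + 55.24x2 + 94.9x3 + 86.72x4 + 136.8x5 s.t.:
  100.1x1 + 68.6x2 + 120.2x3 + 90.2x4 + 122.6x5 ≥ 146.8   (octane-barrels)
  5.18x1 + 5.14x2 + 4.2x3 + 4.84x4 + 5.69x5 ≥ 6.85   (energy)
  118.4x3 ≥ 111.3   (oxygenate mass)
  x1 ≤ 3.3
  x5 ≤ 2
  x1, x2, x3, x4, x5 ≥ 0.
The optimal basis is {straight-run naphtha, MTBE}; alkylate, isomerate, toluene drop out. The energy and oxygenate mass requirements are met with equality.
Solving gives x2 = 0.56456, x3 = 0.94003.
Cost = 55.24·0.56456 + 94.9·0.94003 = 120.3951.

$120.40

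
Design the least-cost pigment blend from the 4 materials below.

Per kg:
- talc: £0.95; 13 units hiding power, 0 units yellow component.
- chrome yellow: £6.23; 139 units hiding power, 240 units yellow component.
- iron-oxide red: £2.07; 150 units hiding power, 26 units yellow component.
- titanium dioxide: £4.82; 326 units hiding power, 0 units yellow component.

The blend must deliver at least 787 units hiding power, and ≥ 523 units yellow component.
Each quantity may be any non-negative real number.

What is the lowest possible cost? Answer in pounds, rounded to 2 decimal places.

£18.58

Treat it as an LP. Let x1 = kg of talc, x2 = kg of chrome yellow, x3 = kg of iron-oxide red, x4 = kg of titanium dioxide.
Minimize 0.95x1 + 6.23x2 + 2.07x3 + 4.82x4 s.t.:
  13x1 + 139x2 + 150x3 + 326x4 ≥ 787   (hiding power)
  240x2 + 26x3 ≥ 523   (yellow component)
  x1, x2, x3, x4 ≥ 0.
The optimal basis is {chrome yellow, iron-oxide red}; talc, titanium dioxide drop out. The hiding power and yellow component requirements are met with equality.
Optimal quantities: chrome yellow = 1.791 kg, iron-oxide red = 3.587 kg.
Cost = 6.23·1.791 + 2.07·3.587 = 18.5830.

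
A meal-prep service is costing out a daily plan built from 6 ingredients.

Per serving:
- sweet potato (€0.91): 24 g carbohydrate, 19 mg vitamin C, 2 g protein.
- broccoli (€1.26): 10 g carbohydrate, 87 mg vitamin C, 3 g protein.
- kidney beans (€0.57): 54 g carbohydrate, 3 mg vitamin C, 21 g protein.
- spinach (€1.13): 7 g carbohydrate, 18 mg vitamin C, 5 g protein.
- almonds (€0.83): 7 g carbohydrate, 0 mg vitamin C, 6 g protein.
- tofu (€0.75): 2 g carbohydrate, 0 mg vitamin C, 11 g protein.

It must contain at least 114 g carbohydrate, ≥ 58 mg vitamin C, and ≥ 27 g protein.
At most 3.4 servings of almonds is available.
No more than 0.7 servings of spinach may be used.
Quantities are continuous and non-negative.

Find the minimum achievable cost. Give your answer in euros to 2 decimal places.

€1.89

Set it up as a linear program. Let x1 = servings of sweet potato, x2 = servings of broccoli, x3 = servings of kidney beans, x4 = servings of spinach, x5 = servings of almonds, x6 = servings of tofu.
Minimise 0.91x1 + 1.26x2 + 0.57x3 + 1.13x4 + 0.83x5 + 0.75x6 subject to:
  24x1 + 10x2 + 54x3 + 7x4 + 7x5 + 2x6 ≥ 114   (carbohydrate)
  19x1 + 87x2 + 3x3 + 18x4 ≥ 58   (vitamin C)
  2x1 + 3x2 + 21x3 + 5x4 + 6x5 + 11x6 ≥ 27   (protein)
  x5 ≤ 3.4
  x4 ≤ 0.7
  x1, x2, x3, x4, x5, x6 ≥ 0.
The minimum-cost mix takes nothing from sweet potato, spinach, almonds, tofu — only broccoli, kidney beans. Binding constraints: carbohydrate and vitamin C.
That vertex is x2 = 0.5977, x3 = 2.
Objective = 1.26·0.5977 + 0.57·2 = 1.8931.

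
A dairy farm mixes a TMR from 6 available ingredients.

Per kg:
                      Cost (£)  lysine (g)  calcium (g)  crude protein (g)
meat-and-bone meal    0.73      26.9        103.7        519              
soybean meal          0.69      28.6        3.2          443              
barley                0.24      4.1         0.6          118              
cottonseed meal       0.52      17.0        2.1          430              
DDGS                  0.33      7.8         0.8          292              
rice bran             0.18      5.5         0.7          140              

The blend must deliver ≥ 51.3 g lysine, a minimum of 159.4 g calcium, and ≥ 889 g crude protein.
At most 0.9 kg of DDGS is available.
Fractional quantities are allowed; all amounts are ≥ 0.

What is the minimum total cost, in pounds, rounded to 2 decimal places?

£1.36

Let x1 = kg of meat-and-bone meal, x2 = kg of soybean meal, x3 = kg of barley, x4 = kg of cottonseed meal, x5 = kg of DDGS, x6 = kg of rice bran.
min 0.73x1 + 0.69x2 + 0.24x3 + 0.52x4 + 0.33x5 + 0.18x6 s.t.:
  26.9x1 + 28.6x2 + 4.1x3 + 17x4 + 7.8x5 + 5.5x6 ≥ 51.3   (lysine)
  103.7x1 + 3.2x2 + 0.6x3 + 2.1x4 + 0.8x5 + 0.7x6 ≥ 159.4   (calcium)
  519x1 + 443x2 + 118x3 + 430x4 + 292x5 + 140x6 ≥ 889   (crude protein)
  x5 ≤ 0.9
  x1, x2, x3, x4, x5, x6 ≥ 0.
The cheapest feasible vertex uses only meat-and-bone meal, soybean meal; barley, cottonseed meal, DDGS, rice bran are not used. There the lysine and calcium constraints are tight.
That vertex is x1 = 1.526, x2 = 0.3583.
Cost = 0.73·1.526 + 0.69·0.3583 = 1.3612.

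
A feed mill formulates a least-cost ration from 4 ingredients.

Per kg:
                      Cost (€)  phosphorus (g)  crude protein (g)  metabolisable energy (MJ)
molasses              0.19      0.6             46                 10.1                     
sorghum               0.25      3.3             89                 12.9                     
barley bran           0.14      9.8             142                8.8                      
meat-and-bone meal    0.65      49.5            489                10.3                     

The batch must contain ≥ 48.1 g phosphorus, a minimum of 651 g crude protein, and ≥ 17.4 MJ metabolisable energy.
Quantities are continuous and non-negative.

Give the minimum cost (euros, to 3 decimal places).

€0.676

This is a linear program. Let x1 = kg of molasses, x2 = kg of sorghum, x3 = kg of barley bran, x4 = kg of meat-and-bone meal.
Minimize 0.19x1 + 0.25x2 + 0.14x3 + 0.65x4 with:
  0.6x1 + 3.3x2 + 9.8x3 + 49.5x4 ≥ 48.1   (phosphorus)
  46x1 + 89x2 + 142x3 + 489x4 ≥ 651   (crude protein)
  10.1x1 + 12.9x2 + 8.8x3 + 10.3x4 ≥ 17.4   (metabolisable energy)
  x1, x2, x3, x4 ≥ 0.
At the optimum only barley bran, meat-and-bone meal are positive (molasses, sorghum = 0). There the phosphorus and crude protein constraints are tight.
That vertex is x3 = 3.891, x4 = 0.2014.
Total cost: 0.14·3.891 + 0.65·0.2014 = 0.67565.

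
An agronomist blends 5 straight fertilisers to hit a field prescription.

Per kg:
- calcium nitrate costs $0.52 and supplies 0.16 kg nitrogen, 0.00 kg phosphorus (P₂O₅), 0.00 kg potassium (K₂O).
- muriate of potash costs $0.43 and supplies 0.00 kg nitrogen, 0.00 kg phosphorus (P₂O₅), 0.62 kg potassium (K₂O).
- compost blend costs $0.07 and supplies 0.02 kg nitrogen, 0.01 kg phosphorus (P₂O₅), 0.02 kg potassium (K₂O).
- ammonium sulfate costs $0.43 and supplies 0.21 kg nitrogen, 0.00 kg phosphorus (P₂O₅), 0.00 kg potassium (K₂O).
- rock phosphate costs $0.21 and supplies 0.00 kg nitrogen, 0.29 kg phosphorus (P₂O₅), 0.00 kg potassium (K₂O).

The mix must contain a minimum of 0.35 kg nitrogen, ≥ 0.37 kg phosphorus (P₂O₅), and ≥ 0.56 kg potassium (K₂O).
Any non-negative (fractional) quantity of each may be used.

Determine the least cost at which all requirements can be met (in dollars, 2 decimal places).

$1.37

Set it up as a linear program. Let x1 = kg of calcium nitrate, x2 = kg of muriate of potash, x3 = kg of compost blend, x4 = kg of ammonium sulfate, x5 = kg of rock phosphate.
min 0.52x1 + 0.43x2 + 0.07x3 + 0.43x4 + 0.21x5 s.t.:
  0.16x1 + 0.02x3 + 0.21x4 ≥ 0.35   (nitrogen)
  0.01x3 + 0.29x5 ≥ 0.37   (phosphorus (P₂O₅))
  0.62x2 + 0.02x3 ≥ 0.56   (potassium (K₂O))
  x1, x2, x3, x4, x5 ≥ 0.
The optimal basis is {muriate of potash, ammonium sulfate, rock phosphate}; calcium nitrate, compost blend drop out. There the nitrogen, phosphorus (P₂O₅), potassium (K₂O) constraints are tight.
That vertex is x2 = 0.9032, x4 = 1.667, x5 = 1.276.
Hence cost = 0.43·0.9032 + 0.43·1.667 + 0.21·1.276 = $1.3731.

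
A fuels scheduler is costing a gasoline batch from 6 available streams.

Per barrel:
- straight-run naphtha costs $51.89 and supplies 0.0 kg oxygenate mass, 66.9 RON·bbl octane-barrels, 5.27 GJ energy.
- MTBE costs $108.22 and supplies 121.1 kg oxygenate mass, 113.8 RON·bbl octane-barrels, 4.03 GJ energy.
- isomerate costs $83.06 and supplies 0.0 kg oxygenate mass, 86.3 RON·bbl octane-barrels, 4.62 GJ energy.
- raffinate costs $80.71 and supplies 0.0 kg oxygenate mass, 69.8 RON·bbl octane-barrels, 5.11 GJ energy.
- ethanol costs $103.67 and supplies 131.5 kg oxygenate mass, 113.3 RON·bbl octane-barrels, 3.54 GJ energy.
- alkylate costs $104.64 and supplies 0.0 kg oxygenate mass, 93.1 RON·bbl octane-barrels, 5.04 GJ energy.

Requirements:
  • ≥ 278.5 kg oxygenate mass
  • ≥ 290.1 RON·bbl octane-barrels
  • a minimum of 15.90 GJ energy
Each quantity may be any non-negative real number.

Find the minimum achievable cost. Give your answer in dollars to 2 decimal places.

Let x1 = barrels of straight-run naphtha, x2 = barrels of MTBE, x3 = barrels of isomerate, x4 = barrels of raffinate, x5 = barrels of ethanol, x6 = barrels of alkylate.
Minimise 51.89x1 + 108.22x2 + 83.06x3 + 80.71x4 + 103.67x5 + 104.64x6 with:
  121.1x2 + 131.5x5 ≥ 278.5   (oxygenate mass)
  66.9x1 + 113.8x2 + 86.3x3 + 69.8x4 + 113.3x5 + 93.1x6 ≥ 290.1   (octane-barrels)
  5.27x1 + 4.03x2 + 4.62x3 + 5.11x4 + 3.54x5 + 5.04x6 ≥ 15.9   (energy)
  x1, x2, x3, x4, x5, x6 ≥ 0.
The optimal basis is {straight-run naphtha, ethanol}; MTBE, isomerate, raffinate, alkylate drop out. The oxygenate mass and energy requirements are met with equality.
Optimal quantities: straight-run naphtha = 1.5944 barrels, ethanol = 2.1179 barrels.
Cost = 51.89·1.5944 + 103.67·2.1179 = 302.2961.

$302.30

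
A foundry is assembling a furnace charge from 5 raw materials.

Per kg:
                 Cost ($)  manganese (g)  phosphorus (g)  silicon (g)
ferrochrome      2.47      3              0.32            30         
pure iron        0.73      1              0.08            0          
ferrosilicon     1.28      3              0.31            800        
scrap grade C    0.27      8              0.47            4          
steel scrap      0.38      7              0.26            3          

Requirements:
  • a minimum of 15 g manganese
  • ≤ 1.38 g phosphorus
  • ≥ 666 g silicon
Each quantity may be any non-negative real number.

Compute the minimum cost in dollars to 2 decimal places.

$1.48

This is a linear program. Let x1 = kg of ferrochrome, x2 = kg of pure iron, x3 = kg of ferrosilicon, x4 = kg of scrap grade C, x5 = kg of steel scrap.
Minimize 2.47x1 + 0.73x2 + 1.28x3 + 0.27x4 + 0.38x5 with:
  3x1 + 1x2 + 3x3 + 8x4 + 7x5 ≥ 15   (manganese)
  0.32x1 + 0.08x2 + 0.31x3 + 0.47x4 + 0.26x5 ≤ 1.38   (phosphorus)
  30x1 + 800x3 + 4x4 + 3x5 ≥ 666   (silicon)
  x1, x2, x3, x4, x5 ≥ 0.
The cheapest feasible vertex uses only ferrosilicon, scrap grade C; ferrochrome, pure iron, steel scrap are not used. Binding constraints: manganese and silicon.
Optimal quantities: ferrosilicon = 0.8247 kg, scrap grade C = 1.566 kg.
Cost = 1.28·0.8247 + 0.27·1.566 = 1.4784.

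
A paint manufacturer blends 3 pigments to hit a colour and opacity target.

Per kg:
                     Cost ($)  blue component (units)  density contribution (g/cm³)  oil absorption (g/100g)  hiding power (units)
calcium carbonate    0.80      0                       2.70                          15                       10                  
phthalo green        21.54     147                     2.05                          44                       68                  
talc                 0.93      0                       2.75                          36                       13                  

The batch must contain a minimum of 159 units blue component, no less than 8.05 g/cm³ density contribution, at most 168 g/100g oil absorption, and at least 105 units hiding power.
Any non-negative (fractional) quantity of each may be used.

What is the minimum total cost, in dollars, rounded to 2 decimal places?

$25.55

Let x1 = kg of calcium carbonate, x2 = kg of phthalo green, x3 = kg of talc.
Minimize 0.8x1 + 21.54x2 + 0.93x3 subject to:
  147x2 ≥ 159   (blue component)
  2.7x1 + 2.05x2 + 2.75x3 ≥ 8.05   (density contribution)
  15x1 + 44x2 + 36x3 ≤ 168   (oil absorption)
  10x1 + 68x2 + 13x3 ≥ 105   (hiding power)
  x1, x2, x3 ≥ 0.
The minimum-cost mix takes nothing from calcium carbonate — only phthalo green, talc. The blue component and hiding power requirements are met with equality.
That vertex is x2 = 1.0816, x3 = 2.4192.
Objective = 21.54·1.0816 + 0.93·2.4192 = 25.5475.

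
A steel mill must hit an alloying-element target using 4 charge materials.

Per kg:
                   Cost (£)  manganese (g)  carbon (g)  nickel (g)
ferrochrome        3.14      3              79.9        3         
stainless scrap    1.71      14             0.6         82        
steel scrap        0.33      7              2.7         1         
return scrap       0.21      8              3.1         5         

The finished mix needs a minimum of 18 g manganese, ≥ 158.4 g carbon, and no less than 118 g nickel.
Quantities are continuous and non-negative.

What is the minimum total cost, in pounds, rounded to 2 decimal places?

£8.25

Let x1 = kg of ferrochrome, x2 = kg of stainless scrap, x3 = kg of steel scrap, x4 = kg of return scrap.
min 3.14x1 + 1.71x2 + 0.33x3 + 0.21x4 s.t.:
  3x1 + 14x2 + 7x3 + 8x4 ≥ 18   (manganese)
  79.9x1 + 0.6x2 + 2.7x3 + 3.1x4 ≥ 158.4   (carbon)
  3x1 + 82x2 + 1x3 + 5x4 ≥ 118   (nickel)
  x1, x2, x3, x4 ≥ 0.
The cheapest feasible vertex uses only ferrochrome, return scrap; stainless scrap, steel scrap are not used. There the carbon and nickel constraints are tight.
So ferrochrome = 1.092 kg, return scrap = 22.94 kg.
Cost = 3.14·1.092 + 0.21·22.94 = 8.2463.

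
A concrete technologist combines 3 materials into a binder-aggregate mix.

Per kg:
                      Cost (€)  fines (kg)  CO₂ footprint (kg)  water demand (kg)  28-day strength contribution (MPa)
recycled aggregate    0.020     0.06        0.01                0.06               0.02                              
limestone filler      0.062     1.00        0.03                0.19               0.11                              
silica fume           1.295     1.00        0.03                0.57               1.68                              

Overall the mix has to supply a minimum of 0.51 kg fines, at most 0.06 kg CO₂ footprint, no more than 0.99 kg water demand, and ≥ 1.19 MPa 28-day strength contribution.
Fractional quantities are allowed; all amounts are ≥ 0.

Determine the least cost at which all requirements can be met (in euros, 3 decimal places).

€0.886

This is a linear program. Let x1 = kg of recycled aggregate, x2 = kg of limestone filler, x3 = kg of silica fume.
Minimize 0.02x1 + 0.062x2 + 1.295x3 with:
  0.06x1 + 1x2 + 1x3 ≥ 0.51   (fines)
  0.01x1 + 0.03x2 + 0.03x3 ≤ 0.06   (CO₂ footprint)
  0.06x1 + 0.19x2 + 0.57x3 ≤ 0.99   (water demand)
  0.02x1 + 0.11x2 + 1.68x3 ≥ 1.19   (28-day strength contribution)
  x1, x2, x3 ≥ 0.
The optimal basis is {limestone filler, silica fume}; recycled aggregate drops out. Binding constraints: CO₂ footprint and 28-day strength contribution.
Optimal quantities: limestone filler = 1.382 kg, silica fume = 0.6178 kg.
Cost = 0.062·1.382 + 1.295·0.6178 = 0.88574.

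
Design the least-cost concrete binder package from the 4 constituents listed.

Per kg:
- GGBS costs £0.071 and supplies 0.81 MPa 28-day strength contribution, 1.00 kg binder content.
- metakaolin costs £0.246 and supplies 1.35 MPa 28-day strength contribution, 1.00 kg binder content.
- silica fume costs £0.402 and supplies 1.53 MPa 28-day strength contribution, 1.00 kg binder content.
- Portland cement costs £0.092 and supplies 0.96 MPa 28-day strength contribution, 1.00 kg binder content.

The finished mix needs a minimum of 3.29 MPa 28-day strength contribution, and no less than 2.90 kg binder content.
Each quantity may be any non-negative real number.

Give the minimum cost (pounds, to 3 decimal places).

£0.288

Let x1 = kg of GGBS, x2 = kg of metakaolin, x3 = kg of silica fume, x4 = kg of Portland cement.
Minimise 0.071x1 + 0.246x2 + 0.402x3 + 0.092x4 with:
  0.81x1 + 1.35x2 + 1.53x3 + 0.96x4 ≥ 3.29   (28-day strength contribution)
  1x1 + 1x2 + 1x3 + 1x4 ≥ 2.9   (binder content)
  x1, x2, x3, x4 ≥ 0.
The cheapest feasible vertex uses only GGBS; metakaolin, silica fume, Portland cement are not used. The 28-day strength contribution requirement is met with equality.
Solving gives x1 = 4.062.
Objective = 0.071·4.062 = 0.28840.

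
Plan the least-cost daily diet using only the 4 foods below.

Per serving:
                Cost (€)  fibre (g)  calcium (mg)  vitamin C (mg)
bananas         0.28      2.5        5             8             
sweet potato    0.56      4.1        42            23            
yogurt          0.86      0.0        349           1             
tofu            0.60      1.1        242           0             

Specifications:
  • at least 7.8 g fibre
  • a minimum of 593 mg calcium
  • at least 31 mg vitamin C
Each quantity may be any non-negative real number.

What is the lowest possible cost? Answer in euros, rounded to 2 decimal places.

Let x1 = servings of bananas, x2 = servings of sweet potato, x3 = servings of yogurt, x4 = servings of tofu.
min 0.28x1 + 0.56x2 + 0.86x3 + 0.6x4 subject to:
  2.5x1 + 4.1x2 + 1.1x4 ≥ 7.8   (fibre)
  5x1 + 42x2 + 349x3 + 242x4 ≥ 593   (calcium)
  8x1 + 23x2 + 1x3 ≥ 31   (vitamin C)
  x1, x2, x3, x4 ≥ 0.
At the optimum only sweet potato, yogurt, tofu are positive (bananas = 0). Binding constraints: fibre, calcium, vitamin C.
Optimal quantities: sweet potato = 1.344 servings, yogurt = 0.09351 servings, tofu = 2.082 servings.
Hence cost = 0.56·1.344 + 0.86·0.09351 + 0.6·2.082 = €2.0823.

€2.08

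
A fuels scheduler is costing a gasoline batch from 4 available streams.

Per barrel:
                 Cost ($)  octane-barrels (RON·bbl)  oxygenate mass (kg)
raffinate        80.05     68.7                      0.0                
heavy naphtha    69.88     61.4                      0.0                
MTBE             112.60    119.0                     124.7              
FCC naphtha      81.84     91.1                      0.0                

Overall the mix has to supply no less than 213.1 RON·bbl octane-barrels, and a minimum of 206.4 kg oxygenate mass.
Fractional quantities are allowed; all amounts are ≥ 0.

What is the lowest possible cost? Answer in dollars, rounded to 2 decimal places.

This is a linear program. Let x1 = barrels of raffinate, x2 = barrels of heavy naphtha, x3 = barrels of MTBE, x4 = barrels of FCC naphtha.
Minimise 80.05x1 + 69.88x2 + 112.6x3 + 81.84x4 s.t.:
  68.7x1 + 61.4x2 + 119x3 + 91.1x4 ≥ 213.1   (octane-barrels)
  124.7x3 ≥ 206.4   (oxygenate mass)
  x1, x2, x3, x4 ≥ 0.
The minimum-cost mix takes nothing from raffinate, heavy naphtha — only MTBE, FCC naphtha. The octane-barrels and oxygenate mass requirements are met with equality.
Solving gives x3 = 1.6552, x4 = 0.17711.
Total cost: 112.6·1.6552 + 81.84·0.17711 = 200.8702.

$200.87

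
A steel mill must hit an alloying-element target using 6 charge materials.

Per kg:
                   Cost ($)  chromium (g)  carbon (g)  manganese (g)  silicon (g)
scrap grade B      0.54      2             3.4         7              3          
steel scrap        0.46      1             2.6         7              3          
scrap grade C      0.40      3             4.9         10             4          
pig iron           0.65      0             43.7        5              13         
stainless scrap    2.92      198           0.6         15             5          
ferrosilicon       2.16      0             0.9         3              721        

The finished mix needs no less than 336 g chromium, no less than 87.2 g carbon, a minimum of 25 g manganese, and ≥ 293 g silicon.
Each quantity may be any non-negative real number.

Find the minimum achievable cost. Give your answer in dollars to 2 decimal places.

$7.01

Let x1 = kg of scrap grade B, x2 = kg of steel scrap, x3 = kg of scrap grade C, x4 = kg of pig iron, x5 = kg of stainless scrap, x6 = kg of ferrosilicon.
Minimize 0.54x1 + 0.46x2 + 0.4x3 + 0.65x4 + 2.92x5 + 2.16x6 s.t.:
  2x1 + 1x2 + 3x3 + 198x5 ≥ 336   (chromium)
  3.4x1 + 2.6x2 + 4.9x3 + 43.7x4 + 0.6x5 + 0.9x6 ≥ 87.2   (carbon)
  7x1 + 7x2 + 10x3 + 5x4 + 15x5 + 3x6 ≥ 25   (manganese)
  3x1 + 3x2 + 4x3 + 13x4 + 5x5 + 721x6 ≥ 293   (silicon)
  x1, x2, x3, x4, x5, x6 ≥ 0.
The minimum-cost mix takes nothing from scrap grade B, steel scrap, scrap grade C — only pig iron, stainless scrap, ferrosilicon. Binding constraints: chromium, carbon, silicon.
So pig iron = 1.965 kg, stainless scrap = 1.697 kg, ferrosilicon = 0.3592 kg.
Objective = 0.65·1.965 + 2.92·1.697 + 2.16·0.3592 = 7.0084.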